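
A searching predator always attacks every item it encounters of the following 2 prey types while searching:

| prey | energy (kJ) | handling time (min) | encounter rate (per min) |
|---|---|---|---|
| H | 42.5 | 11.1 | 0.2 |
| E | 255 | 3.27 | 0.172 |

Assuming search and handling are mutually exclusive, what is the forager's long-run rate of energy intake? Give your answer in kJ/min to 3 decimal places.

R = (0.2×42.5 + 0.172×255) / (1 + 0.2×11.1 + 0.172×3.27) = 52.36/3.782 = 13.84 kJ/min.

13.843 kJ/min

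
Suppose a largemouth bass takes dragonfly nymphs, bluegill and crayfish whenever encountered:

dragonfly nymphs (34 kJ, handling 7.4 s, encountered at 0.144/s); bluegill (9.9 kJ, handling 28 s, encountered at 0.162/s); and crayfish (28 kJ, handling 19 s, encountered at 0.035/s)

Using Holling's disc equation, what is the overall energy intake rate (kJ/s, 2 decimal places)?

Energy encountered per unit search time: 0.144×34 + 0.162×9.9 + 0.035×28 = 7.48 kJ/s.
Handling time per unit search time: 0.144×7.4 + 0.162×28 + 0.035×19 = 6.267.
Rate = 7.48/(1 + 6.267) = 1.029 kJ/s.

1.03 kJ/s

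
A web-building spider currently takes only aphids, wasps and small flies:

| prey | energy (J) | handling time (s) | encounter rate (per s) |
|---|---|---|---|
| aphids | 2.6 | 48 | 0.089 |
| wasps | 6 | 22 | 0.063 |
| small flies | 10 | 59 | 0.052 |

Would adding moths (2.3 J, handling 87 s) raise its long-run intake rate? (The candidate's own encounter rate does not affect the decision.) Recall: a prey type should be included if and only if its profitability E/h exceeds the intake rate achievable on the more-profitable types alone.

No

On aphids, wasps and small flies alone, R = ΣλE/(1+Σλh) = 1.129/9.726 = 0.1161 J/s.
Profitability of moths: 2.3/87 = 0.02644 J/s.
Since 0.02644 < R, time spent handling moths is better spent searching.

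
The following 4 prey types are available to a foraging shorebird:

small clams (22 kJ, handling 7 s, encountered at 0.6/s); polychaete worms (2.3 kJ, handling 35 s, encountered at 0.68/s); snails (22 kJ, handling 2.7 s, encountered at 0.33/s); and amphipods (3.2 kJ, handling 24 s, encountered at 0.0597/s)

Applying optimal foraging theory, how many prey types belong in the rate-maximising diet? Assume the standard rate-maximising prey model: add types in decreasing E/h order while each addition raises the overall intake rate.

E/h in descending order: snails 8.15, small clams 3.14, amphipods 0.133, polychaete worms 0.0657 kJ/s. The optimal diet is the largest prefix of this list for which every included type satisfies E_i/h_i > R on the types above it.
Rate on top 1: 3.839. small clams: 3.14 < 3.839 → exclude; stop.
Optimal diet: snails — 1 of 4 types.

1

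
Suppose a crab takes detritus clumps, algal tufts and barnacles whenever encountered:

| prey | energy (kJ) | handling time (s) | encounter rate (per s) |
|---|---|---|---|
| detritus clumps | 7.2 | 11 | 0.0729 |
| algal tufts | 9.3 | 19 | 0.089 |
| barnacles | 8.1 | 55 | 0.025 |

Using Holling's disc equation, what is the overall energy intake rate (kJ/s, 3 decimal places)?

0.319 kJ/s

R = (0.0729×7.2 + 0.089×9.3 + 0.025×8.1) / (1 + 0.0729×11 + 0.089×19 + 0.025×55) = 1.555/4.868 = 0.3195 kJ/s.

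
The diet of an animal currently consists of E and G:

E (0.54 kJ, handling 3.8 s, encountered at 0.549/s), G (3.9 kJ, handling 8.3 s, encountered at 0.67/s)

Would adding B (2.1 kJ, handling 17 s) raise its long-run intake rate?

No

Intake rate on the current diet: R = (0.549×0.54 + 0.67×3.9) / (1 + 0.549×3.8 + 0.67×8.3) = 2.909/8.647 = 0.3365 kJ/s.
B: E/h = 2.1/17 = 0.1235 kJ/s.
0.1235 < 0.3365, so adding B would lower the average — exclude it.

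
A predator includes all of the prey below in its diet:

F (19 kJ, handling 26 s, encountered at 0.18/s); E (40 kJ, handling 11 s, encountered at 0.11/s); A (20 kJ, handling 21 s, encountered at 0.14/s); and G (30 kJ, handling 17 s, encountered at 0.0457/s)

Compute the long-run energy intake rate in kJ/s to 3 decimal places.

R = Σλ_iE_i / (1 + Σλ_ih_i)
Numerator: 0.18×19 + 0.11×40 + 0.14×20 + 0.0457×30 = 11.99
Denominator: 1 + 0.18×26 + 0.11×11 + 0.14×21 + 0.0457×17 = 10.61
R = 11.99/10.61 = 1.13 kJ/s

1.130 kJ/s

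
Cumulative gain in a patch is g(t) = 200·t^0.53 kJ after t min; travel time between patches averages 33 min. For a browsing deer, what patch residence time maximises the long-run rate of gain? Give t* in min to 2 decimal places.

By the marginal value theorem, leave when the instantaneous gain rate g'(t) equals the habitat-wide average g(t)/(T + t).
g'(t) = 0.53·200·t^-0.47. Setting 0.53·200·t^-0.47 = 200·t^0.53/(33+t) gives 0.53(33+t) = t, so 0.47·t = 0.53×33.
t* = 0.53×33/0.47 = 37.21 min.

37.21 min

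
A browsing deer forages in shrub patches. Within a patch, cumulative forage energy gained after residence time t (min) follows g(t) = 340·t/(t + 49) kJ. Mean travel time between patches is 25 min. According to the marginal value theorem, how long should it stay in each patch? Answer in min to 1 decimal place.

35.0 min

By the marginal value theorem, leave when the instantaneous gain rate g'(t) equals the habitat-wide average g(t)/(T + t).
g'(t) = 340·49/(t + 49)². Setting 340·49/(t+49)² = 340t/[(t+49)(25+t)] gives 49(25+t) = t(t+49), so t² = 49×25 = 1225.
t* = √1225 = 35 min.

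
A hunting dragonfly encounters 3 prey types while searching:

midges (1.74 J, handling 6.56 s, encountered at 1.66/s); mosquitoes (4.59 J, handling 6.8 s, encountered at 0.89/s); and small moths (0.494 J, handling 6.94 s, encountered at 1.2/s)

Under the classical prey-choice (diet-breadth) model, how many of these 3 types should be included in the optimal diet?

1

E/h in descending order: mosquitoes 0.675, midges 0.265, small moths 0.0712 J/s. The optimal diet is the largest prefix of this list for which every included type satisfies E_i/h_i > R on the types above it.
Rate on top 1: 0.5793. midges: 0.265 < 0.5793 → exclude; stop.
Optimal diet: mosquitoes — 1 of 3 types.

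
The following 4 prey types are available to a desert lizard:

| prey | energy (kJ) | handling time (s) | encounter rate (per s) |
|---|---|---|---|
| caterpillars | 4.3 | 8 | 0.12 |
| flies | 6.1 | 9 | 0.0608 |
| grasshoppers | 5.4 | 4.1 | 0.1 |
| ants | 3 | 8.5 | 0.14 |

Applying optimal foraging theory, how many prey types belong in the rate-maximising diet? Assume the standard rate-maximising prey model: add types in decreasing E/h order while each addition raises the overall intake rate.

3

E/h in descending order: grasshoppers 1.32, flies 0.678, caterpillars 0.537, ants 0.353 kJ/s. The optimal diet is the largest prefix of this list for which every included type satisfies E_i/h_i > R on the types above it.
Rate on top 1: 0.383. flies: 0.678 > 0.383 → include.
Rate on top 2: 0.4654. caterpillars: 0.537 > 0.4654 → include.
Rate on top 3: 0.4891. ants: 0.353 < 0.4891 → exclude; stop.
Optimal diet: grasshoppers, flies, caterpillars — 3 of 4 types.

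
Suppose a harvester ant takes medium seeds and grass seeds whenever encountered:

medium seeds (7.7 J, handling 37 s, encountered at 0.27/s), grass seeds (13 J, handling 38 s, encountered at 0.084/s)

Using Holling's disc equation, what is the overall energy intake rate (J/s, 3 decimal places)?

0.224 J/s

Energy encountered per unit search time: 0.27×7.7 + 0.084×13 = 3.171 J/s.
Handling time per unit search time: 0.27×37 + 0.084×38 = 13.18.
Rate = 3.171/(1 + 13.18) = 0.2236 J/s.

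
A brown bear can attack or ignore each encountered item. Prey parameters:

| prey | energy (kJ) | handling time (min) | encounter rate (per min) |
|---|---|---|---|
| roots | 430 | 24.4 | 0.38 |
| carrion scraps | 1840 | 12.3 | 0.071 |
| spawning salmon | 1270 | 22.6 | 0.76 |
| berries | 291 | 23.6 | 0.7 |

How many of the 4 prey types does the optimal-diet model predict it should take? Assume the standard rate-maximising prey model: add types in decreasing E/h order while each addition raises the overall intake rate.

Rank by E/h (kJ/min): carrion scraps 150, spawning salmon 56.2, roots 17.6, berries 12.3. Include each in turn until the next type's E/h falls below the running intake rate.
Rate on top 1: 69.74. spawning salmon: 56.2 < 69.74 → exclude; stop.
Optimal diet: carrion scraps — 1 of 4 types.

1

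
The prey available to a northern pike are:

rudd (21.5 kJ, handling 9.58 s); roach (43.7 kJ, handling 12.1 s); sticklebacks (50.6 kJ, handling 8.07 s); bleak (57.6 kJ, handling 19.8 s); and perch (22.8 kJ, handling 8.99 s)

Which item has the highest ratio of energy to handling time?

In descending order of E/h:
sticklebacks: 50.6/8.07 = 6.27 kJ/s
roach: 43.7/12.1 = 3.61 kJ/s
bleak: 57.6/19.8 = 2.91 kJ/s
perch: 22.8/8.99 = 2.54 kJ/s
rudd: 21.5/9.58 = 2.24 kJ/s

sticklebacks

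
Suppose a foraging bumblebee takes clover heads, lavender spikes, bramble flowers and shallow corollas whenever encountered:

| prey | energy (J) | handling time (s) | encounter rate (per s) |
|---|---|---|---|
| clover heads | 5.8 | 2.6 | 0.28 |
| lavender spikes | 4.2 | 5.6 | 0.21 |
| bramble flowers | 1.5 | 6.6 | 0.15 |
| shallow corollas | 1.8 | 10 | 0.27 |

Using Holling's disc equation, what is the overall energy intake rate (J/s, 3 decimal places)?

0.488 J/s

Energy encountered per unit search time: 0.28×5.8 + 0.21×4.2 + 0.15×1.5 + 0.27×1.8 = 3.217 J/s.
Handling time per unit search time: 0.28×2.6 + 0.21×5.6 + 0.15×6.6 + 0.27×10 = 5.594.
Rate = 3.217/(1 + 5.594) = 0.4879 J/s.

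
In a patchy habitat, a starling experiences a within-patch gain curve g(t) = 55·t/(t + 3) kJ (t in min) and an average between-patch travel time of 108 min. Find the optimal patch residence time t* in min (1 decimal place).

18.0 min

Optimal t* satisfies g'(t*) = g(t*)/(T + t*).
g'(t) = 55·3/(t + 3)². Setting 55·3/(t+3)² = 55t/[(t+3)(108+t)] gives 3(108+t) = t(t+3), so t² = 3×108 = 324.
t* = √324 = 18 min.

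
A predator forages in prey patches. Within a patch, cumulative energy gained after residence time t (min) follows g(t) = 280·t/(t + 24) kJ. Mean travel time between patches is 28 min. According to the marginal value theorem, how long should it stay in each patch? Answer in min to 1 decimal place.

25.9 min

Maximise g(t)/(T+t): set derivative to zero → g'(t)(T+t) = g(t).
g'(t) = 280·24/(t + 24)². Setting 280·24/(t+24)² = 280t/[(t+24)(28+t)] gives 24(28+t) = t(t+24), so t² = 24×28 = 672.
t* = √672 = 25.92 min.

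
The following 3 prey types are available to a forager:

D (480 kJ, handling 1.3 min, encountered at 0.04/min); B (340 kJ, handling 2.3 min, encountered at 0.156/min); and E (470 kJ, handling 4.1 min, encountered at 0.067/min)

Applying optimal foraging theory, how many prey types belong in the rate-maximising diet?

3

Profitabilities (E/h, kJ/min): D 369, B 148, E 115. Add prey in this order while the next type's profitability exceeds the intake rate on those already taken.
Rate on top 1: 18.25. B: 148 > 18.25 → include.
Rate on top 2: 51.2. E: 115 > 51.2 → include.
Optimal diet: D, B, E — 3 of 3 types.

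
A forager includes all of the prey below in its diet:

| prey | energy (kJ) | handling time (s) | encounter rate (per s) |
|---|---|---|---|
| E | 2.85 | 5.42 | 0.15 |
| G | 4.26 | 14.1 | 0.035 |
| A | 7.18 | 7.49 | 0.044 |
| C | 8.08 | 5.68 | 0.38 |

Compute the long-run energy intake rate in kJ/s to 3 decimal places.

R = Σλ_iE_i / (1 + Σλ_ih_i)
Numerator: 0.15×2.85 + 0.035×4.26 + 0.044×7.18 + 0.38×8.08 = 3.963
Denominator: 1 + 0.15×5.42 + 0.035×14.1 + 0.044×7.49 + 0.38×5.68 = 4.794
R = 3.963/4.794 = 0.8266 kJ/s

0.827 kJ/s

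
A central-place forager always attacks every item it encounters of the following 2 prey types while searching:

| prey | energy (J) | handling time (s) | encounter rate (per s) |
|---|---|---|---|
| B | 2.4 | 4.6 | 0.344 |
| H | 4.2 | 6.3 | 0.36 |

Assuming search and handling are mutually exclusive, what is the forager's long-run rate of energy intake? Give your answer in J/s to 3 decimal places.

0.482 J/s

R = Σλ_iE_i / (1 + Σλ_ih_i)
Numerator: 0.344×2.4 + 0.36×4.2 = 2.338
Denominator: 1 + 0.344×4.6 + 0.36×6.3 = 4.85
R = 2.338/4.85 = 0.4819 J/s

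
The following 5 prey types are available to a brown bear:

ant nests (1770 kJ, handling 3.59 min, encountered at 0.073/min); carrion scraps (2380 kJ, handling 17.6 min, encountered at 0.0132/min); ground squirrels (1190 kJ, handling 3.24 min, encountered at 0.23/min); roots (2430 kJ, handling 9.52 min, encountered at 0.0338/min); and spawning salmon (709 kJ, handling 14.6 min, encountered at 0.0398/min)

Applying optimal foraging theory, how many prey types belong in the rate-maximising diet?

3

Rank by E/h (kJ/min): ant nests 493, ground squirrels 367, roots 255, carrion scraps 135, spawning salmon 48.6. Include each in turn until the next type's E/h falls below the running intake rate.
Rate on top 1: 102.4. ground squirrels: 367 > 102.4 → include.
Rate on top 2: 200.7. roots: 255 > 200.7 → include.
Rate on top 3: 208.3. carrion scraps: 135 < 208.3 → exclude; stop.
Optimal diet: ant nests, ground squirrels, roots — 3 of 5 types.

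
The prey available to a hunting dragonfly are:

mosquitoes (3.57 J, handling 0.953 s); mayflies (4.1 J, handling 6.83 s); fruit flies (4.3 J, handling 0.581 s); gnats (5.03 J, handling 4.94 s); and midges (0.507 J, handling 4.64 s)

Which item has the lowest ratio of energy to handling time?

In descending order of E/h:
fruit flies: 4.3/0.581 = 7.4 J/s
mosquitoes: 3.57/0.953 = 3.75 J/s
gnats: 5.03/4.94 = 1.02 J/s
mayflies: 4.1/6.83 = 0.6 J/s
midges: 0.507/4.64 = 0.109 J/s

midges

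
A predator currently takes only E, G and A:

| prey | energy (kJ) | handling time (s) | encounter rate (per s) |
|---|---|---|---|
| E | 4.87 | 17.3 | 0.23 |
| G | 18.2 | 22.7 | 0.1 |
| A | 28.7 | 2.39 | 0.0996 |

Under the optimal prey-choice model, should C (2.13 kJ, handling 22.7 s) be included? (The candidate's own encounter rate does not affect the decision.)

No

On E, G and A alone, R = ΣλE/(1+Σλh) = 5.799/7.487 = 0.7745 kJ/s.
C: E/h = 2.13/22.7 = 0.09383 kJ/s.
0.09383 < 0.7745, so adding C would lower the average — exclude it.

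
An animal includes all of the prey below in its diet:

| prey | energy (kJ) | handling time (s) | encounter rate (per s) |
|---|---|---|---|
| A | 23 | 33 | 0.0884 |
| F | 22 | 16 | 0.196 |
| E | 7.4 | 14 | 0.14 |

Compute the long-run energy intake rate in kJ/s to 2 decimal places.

Energy encountered per unit search time: 0.0884×23 + 0.196×22 + 0.14×7.4 = 7.381 kJ/s.
Handling time per unit search time: 0.0884×33 + 0.196×16 + 0.14×14 = 8.013.
Rate = 7.381/(1 + 8.013) = 0.8189 kJ/s.

0.82 kJ/s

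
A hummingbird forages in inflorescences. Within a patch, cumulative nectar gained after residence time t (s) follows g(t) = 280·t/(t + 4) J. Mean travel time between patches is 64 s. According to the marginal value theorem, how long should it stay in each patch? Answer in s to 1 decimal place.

Maximise g(t)/(T+t): set derivative to zero → g'(t)(T+t) = g(t).
g'(t) = 280·4/(t + 4)². Setting 280·4/(t+4)² = 280t/[(t+4)(64+t)] gives 4(64+t) = t(t+4), so t² = 4×64 = 256.
t* = √256 = 16 s.

16.0 s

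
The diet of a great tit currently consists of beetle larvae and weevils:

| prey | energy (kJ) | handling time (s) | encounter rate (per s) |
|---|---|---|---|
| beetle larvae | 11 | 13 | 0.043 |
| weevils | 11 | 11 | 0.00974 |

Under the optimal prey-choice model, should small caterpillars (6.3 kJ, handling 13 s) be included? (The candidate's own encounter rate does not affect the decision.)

Yes

On beetle larvae and weevils alone, R = ΣλE/(1+Σλh) = 0.5801/1.666 = 0.3482 kJ/s.
Profitability of small caterpillars: 6.3/13 = 0.4846 kJ/s.
Since 0.4846 > R, including small caterpillars increases the long-run rate.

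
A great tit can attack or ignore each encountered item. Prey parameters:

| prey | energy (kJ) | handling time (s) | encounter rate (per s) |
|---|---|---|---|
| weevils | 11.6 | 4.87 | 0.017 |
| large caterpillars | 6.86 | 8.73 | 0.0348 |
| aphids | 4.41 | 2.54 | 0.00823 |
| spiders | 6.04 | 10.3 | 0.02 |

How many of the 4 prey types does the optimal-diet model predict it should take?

Profitabilities (E/h, kJ/s): weevils 2.38, aphids 1.74, large caterpillars 0.786, spiders 0.586. Add prey in this order while the next type's profitability exceeds the intake rate on those already taken.
Rate on top 1: 0.1821. aphids: 1.74 > 0.1821 → include.
Rate on top 2: 0.2116. large caterpillars: 0.786 > 0.2116 → include.
Rate on top 3: 0.3355. spiders: 0.586 > 0.3355 → include.
Optimal diet: weevils, aphids, large caterpillars, spiders — 4 of 4 types.

4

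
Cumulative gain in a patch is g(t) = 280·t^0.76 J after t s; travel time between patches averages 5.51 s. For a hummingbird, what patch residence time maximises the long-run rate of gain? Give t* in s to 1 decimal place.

Maximise g(t)/(T+t): set derivative to zero → g'(t)(T+t) = g(t).
g'(t) = 0.76·280·t^-0.24. Setting 0.76·280·t^-0.24 = 280·t^0.76/(5.51+t) gives 0.76(5.51+t) = t, so 0.24·t = 0.76×5.51.
t* = 0.76×5.51/0.24 = 17.45 s.

17.4 s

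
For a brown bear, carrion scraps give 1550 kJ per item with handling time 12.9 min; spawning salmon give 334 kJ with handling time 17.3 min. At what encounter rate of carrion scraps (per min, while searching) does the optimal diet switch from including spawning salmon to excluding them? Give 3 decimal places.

Drop spawning salmon once their profitability E₂/h₂ falls below the rate achievable on carrion scraps alone: E₂/h₂ = λE₁/(1 + λh₁).
Solve for λ: λE₁h₂ = E₂(1 + λh₁) → λ(E₁h₂ − E₂h₁) = E₂ → λ = E₂/(E₁h₂ − E₂h₁).
λ = 334/(1550×17.3 − 334×12.9) = 334/2.251e+04 = 0.01484 per min.

0.015 per min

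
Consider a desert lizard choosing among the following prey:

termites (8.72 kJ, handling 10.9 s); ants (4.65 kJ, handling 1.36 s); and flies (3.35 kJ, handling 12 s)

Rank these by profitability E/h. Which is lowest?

Profitability E/h (kJ/s): termites = 8.72/10.9 = 0.8, ants = 4.65/1.36 = 3.42, flies = 3.35/12 = 0.279.
Ranked: ants > termites > flies.

flies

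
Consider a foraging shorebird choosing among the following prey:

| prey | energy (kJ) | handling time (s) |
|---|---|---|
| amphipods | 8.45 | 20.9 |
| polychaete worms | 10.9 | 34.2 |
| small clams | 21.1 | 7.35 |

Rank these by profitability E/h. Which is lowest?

polychaete worms

In descending order of E/h:
small clams: 21.1/7.35 = 2.87 kJ/s
amphipods: 8.45/20.9 = 0.404 kJ/s
polychaete worms: 10.9/34.2 = 0.319 kJ/s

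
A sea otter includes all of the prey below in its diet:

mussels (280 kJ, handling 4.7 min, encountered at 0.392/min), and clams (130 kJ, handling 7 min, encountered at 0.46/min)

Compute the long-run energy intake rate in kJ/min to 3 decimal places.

R = (0.392×280 + 0.46×130) / (1 + 0.392×4.7 + 0.46×7) = 169.6/6.062 = 27.97 kJ/min.

27.969 kJ/min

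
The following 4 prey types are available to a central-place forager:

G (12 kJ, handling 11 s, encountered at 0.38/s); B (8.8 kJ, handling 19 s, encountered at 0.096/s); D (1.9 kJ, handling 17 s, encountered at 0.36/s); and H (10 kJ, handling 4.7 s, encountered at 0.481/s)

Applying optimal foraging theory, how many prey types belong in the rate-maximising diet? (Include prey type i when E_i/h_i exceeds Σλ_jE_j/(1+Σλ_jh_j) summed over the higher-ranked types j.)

E/h in descending order: H 2.13, G 1.09, B 0.463, D 0.112 kJ/s. The optimal diet is the largest prefix of this list for which every included type satisfies E_i/h_i > R on the types above it.
Rate on top 1: 1.475. G: 1.09 < 1.475 → exclude; stop.
Optimal diet: H — 1 of 4 types.

1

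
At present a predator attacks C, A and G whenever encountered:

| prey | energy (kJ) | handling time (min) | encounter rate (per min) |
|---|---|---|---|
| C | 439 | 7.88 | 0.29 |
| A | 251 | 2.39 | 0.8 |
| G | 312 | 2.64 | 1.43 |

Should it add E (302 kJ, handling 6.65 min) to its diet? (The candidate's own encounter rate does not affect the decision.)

No

On C, A and G alone, R = ΣλE/(1+Σλh) = 774.3/8.972 = 86.29 kJ/min.
E: E/h = 302/6.65 = 45.41 kJ/min.
45.41 < 86.29, so adding E would lower the average — exclude it.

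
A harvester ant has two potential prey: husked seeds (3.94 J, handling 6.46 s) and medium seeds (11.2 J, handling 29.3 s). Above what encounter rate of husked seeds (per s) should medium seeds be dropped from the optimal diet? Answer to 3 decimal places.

At the threshold, the rate on husked seeds alone equals the profitability of medium seeds: λ·3.94/(1 + λ·6.46) = 11.2/29.3 = 0.3823.
Rearranging, λ(3.94 − 0.3823×6.46) = 0.3823, so λ = 0.3823/1.471 = 0.2599 per s.

0.260 per s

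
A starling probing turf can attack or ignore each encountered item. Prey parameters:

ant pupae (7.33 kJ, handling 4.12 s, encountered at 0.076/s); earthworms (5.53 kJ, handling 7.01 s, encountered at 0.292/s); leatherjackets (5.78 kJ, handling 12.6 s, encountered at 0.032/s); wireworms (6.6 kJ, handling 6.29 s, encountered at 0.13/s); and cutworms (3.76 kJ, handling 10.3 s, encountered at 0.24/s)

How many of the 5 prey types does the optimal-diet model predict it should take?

3

Profitabilities (E/h, kJ/s): ant pupae 1.78, wireworms 1.05, earthworms 0.789, leatherjackets 0.459, cutworms 0.365. Add prey in this order while the next type's profitability exceeds the intake rate on those already taken.
Rate on top 1: 0.4242. wireworms: 1.05 > 0.4242 → include.
Rate on top 2: 0.6641. earthworms: 0.789 > 0.6641 → include.
Rate on top 3: 0.7252. leatherjackets: 0.459 < 0.7252 → exclude; stop.
Optimal diet: ant pupae, wireworms, earthworms — 3 of 5 types.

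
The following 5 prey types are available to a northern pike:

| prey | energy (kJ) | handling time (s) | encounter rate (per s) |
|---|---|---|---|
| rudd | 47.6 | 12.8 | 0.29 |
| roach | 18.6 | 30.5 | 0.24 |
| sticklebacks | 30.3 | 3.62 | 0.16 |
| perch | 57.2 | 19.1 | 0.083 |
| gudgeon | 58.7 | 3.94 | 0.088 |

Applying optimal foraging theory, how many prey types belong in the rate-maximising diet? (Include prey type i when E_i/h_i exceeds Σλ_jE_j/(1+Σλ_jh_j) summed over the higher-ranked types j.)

E/h in descending order: gudgeon 14.9, sticklebacks 8.37, rudd 3.72, perch 2.99, roach 0.61 kJ/s. The optimal diet is the largest prefix of this list for which every included type satisfies E_i/h_i > R on the types above it.
Rate on top 1: 3.836. sticklebacks: 8.37 > 3.836 → include.
Rate on top 2: 5.199. rudd: 3.72 < 5.199 → exclude; stop.
Optimal diet: gudgeon, sticklebacks — 2 of 5 types.

2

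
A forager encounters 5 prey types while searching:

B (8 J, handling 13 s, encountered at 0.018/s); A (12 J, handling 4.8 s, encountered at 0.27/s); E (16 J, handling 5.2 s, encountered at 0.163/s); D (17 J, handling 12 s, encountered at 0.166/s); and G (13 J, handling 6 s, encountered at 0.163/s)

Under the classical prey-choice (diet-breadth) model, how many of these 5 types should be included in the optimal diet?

E/h in descending order: E 3.08, A 2.5, G 2.17, D 1.42, B 0.615 J/s. The optimal diet is the largest prefix of this list for which every included type satisfies E_i/h_i > R on the types above it.
Rate on top 1: 1.412. A: 2.5 > 1.412 → include.
Rate on top 2: 1.86. G: 2.17 > 1.86 → include.
Rate on top 3: 1.933. D: 1.42 < 1.933 → exclude; stop.
Optimal diet: E, A, G — 3 of 5 types.

3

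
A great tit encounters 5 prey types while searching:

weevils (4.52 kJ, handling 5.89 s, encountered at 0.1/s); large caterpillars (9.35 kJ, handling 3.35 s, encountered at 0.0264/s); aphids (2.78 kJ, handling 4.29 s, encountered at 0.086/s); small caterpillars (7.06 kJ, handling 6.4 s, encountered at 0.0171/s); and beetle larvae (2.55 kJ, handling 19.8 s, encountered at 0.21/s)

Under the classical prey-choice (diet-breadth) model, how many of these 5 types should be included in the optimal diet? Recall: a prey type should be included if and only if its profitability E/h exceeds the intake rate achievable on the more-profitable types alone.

4

Rank by E/h (kJ/s): large caterpillars 2.79, small caterpillars 1.1, weevils 0.767, aphids 0.648, beetle larvae 0.129. Include each in turn until the next type's E/h falls below the running intake rate.
Rate on top 1: 0.2268. small caterpillars: 1.1 > 0.2268 → include.
Rate on top 2: 0.3068. weevils: 0.767 > 0.3068 → include.
Rate on top 3: 0.4587. aphids: 0.648 > 0.4587 → include.
Rate on top 4: 0.4911. beetle larvae: 0.129 < 0.4911 → exclude; stop.
Optimal diet: large caterpillars, small caterpillars, weevils, aphids — 4 of 5 types.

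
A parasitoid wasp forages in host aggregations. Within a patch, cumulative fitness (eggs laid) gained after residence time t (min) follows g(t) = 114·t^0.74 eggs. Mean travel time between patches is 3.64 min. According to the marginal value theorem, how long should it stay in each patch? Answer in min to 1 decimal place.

10.4 min

Optimal t* satisfies g'(t*) = g(t*)/(T + t*).
g'(t) = 0.74·114·t^-0.26. Setting 0.74·114·t^-0.26 = 114·t^0.74/(3.64+t) gives 0.74(3.64+t) = t, so 0.26·t = 0.74×3.64.
t* = 0.74×3.64/0.26 = 10.36 min.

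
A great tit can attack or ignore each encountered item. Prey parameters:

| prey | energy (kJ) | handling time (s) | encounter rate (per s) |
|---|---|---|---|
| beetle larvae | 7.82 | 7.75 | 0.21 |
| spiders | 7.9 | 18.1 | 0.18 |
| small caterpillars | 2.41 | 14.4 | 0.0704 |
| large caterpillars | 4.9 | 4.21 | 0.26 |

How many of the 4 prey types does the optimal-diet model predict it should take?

2

Rank by E/h (kJ/s): large caterpillars 1.16, beetle larvae 1.01, spiders 0.436, small caterpillars 0.167. Include each in turn until the next type's E/h falls below the running intake rate.
Rate on top 1: 0.6082. beetle larvae: 1.01 > 0.6082 → include.
Rate on top 2: 0.7835. spiders: 0.436 < 0.7835 → exclude; stop.
Optimal diet: large caterpillars, beetle larvae — 2 of 4 types.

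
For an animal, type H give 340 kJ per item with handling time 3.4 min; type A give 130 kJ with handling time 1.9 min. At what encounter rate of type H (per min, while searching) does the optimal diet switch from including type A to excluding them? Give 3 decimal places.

At the threshold, the rate on type H alone equals the profitability of type A: λ·340/(1 + λ·3.4) = 130/1.9 = 68.42.
Rearranging, λ(340 − 68.42×3.4) = 68.42, so λ = 68.42/107.4 = 0.6373 per min.

0.637 per min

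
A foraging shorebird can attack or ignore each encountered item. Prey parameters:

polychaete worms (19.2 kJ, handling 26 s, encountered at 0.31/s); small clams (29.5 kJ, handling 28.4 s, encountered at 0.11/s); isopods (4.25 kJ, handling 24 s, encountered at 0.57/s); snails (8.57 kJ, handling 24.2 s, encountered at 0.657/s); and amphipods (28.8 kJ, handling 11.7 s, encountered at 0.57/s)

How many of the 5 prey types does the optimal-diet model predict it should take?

1

E/h in descending order: amphipods 2.46, small clams 1.04, polychaete worms 0.738, snails 0.354, isopods 0.177 kJ/s. The optimal diet is the largest prefix of this list for which every included type satisfies E_i/h_i > R on the types above it.
Rate on top 1: 2.141. small clams: 1.04 < 2.141 → exclude; stop.
Optimal diet: amphipods — 1 of 5 types.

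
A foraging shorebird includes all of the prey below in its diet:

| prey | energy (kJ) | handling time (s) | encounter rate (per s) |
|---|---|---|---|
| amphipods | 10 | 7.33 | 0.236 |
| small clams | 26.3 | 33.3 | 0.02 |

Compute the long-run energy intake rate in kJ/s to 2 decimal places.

R = (0.236×10 + 0.02×26.3) / (1 + 0.236×7.33 + 0.02×33.3) = 2.886/3.396 = 0.8499 kJ/s.

0.85 kJ/s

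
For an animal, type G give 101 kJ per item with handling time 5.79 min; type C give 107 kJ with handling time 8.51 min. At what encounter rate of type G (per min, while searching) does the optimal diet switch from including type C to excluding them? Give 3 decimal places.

0.446 per min

Drop type C once their profitability E₂/h₂ falls below the rate achievable on type G alone: E₂/h₂ = λE₁/(1 + λh₁).
Solve for λ: λE₁h₂ = E₂(1 + λh₁) → λ(E₁h₂ − E₂h₁) = E₂ → λ = E₂/(E₁h₂ − E₂h₁).
λ = 107/(101×8.51 − 107×5.79) = 107/240 = 0.4459 per min.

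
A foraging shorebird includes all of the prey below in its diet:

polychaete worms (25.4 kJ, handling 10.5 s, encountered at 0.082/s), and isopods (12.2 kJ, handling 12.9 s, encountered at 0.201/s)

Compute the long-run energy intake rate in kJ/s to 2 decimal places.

1.02 kJ/s

R = Σλ_iE_i / (1 + Σλ_ih_i)
Numerator: 0.082×25.4 + 0.201×12.2 = 4.535
Denominator: 1 + 0.082×10.5 + 0.201×12.9 = 4.454
R = 4.535/4.454 = 1.018 kJ/s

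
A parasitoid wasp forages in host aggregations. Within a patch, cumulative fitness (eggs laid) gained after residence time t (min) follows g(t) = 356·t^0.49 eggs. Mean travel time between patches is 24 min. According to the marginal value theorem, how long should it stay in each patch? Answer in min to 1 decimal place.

Maximise g(t)/(T+t): set derivative to zero → g'(t)(T+t) = g(t).
g'(t) = 0.49·356·t^-0.51. Setting 0.49·356·t^-0.51 = 356·t^0.49/(24+t) gives 0.49(24+t) = t, so 0.51·t = 0.49×24.
t* = 0.49×24/0.51 = 23.06 min.

23.1 min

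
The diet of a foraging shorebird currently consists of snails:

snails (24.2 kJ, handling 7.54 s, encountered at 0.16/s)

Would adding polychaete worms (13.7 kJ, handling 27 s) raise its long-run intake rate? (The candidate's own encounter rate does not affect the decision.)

On snails alone, R = ΣλE/(1+Σλh) = 3.872/2.206 = 1.755 kJ/s.
Profitability of polychaete worms: 13.7/27 = 0.5074 kJ/s.
0.5074 < 1.755, so adding polychaete worms would lower the average — exclude it.

No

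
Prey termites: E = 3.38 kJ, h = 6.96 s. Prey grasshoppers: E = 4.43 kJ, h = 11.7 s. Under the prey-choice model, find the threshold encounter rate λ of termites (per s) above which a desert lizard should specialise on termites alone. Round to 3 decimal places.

0.508 per s

The zero-one rule: include grasshoppers iff E₂/h₂ > λE₁/(1+λh₁). Equality gives the switch point.
λE₁h₂ = E₂ + λE₂h₁ ⇒ λ = E₂/(E₁h₂ − E₂h₁) = 4.43/(39.55 − 30.83) = 0.5084 per s.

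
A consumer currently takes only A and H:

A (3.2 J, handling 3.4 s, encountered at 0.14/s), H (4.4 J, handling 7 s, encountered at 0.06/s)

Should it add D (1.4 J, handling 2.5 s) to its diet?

Intake rate on the current diet: R = (0.14×3.2 + 0.06×4.4) / (1 + 0.14×3.4 + 0.06×7) = 0.712/1.896 = 0.3755 J/s.
D: E/h = 1.4/2.5 = 0.56 J/s.
Since 0.56 > R, including D increases the long-run rate.

Yes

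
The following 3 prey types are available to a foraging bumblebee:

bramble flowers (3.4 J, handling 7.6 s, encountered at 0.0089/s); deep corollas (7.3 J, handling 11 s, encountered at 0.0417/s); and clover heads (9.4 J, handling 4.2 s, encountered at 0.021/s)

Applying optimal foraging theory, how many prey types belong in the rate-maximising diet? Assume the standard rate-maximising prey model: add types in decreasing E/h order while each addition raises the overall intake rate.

Rank by E/h (J/s): clover heads 2.24, deep corollas 0.664, bramble flowers 0.447. Include each in turn until the next type's E/h falls below the running intake rate.
Rate on top 1: 0.1814. deep corollas: 0.664 > 0.1814 → include.
Rate on top 2: 0.3244. bramble flowers: 0.447 > 0.3244 → include.
Optimal diet: clover heads, deep corollas, bramble flowers — 3 of 3 types.

3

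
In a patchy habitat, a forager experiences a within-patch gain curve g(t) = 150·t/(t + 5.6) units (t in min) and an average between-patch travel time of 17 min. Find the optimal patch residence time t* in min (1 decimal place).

Optimal t* satisfies g'(t*) = g(t*)/(T + t*).
g'(t) = 150·5.6/(t + 5.6)². Setting 150·5.6/(t+5.6)² = 150t/[(t+5.6)(17+t)] gives 5.6(17+t) = t(t+5.6), so t² = 5.6×17 = 95.2.
t* = √95.2 = 9.757 min.

9.8 min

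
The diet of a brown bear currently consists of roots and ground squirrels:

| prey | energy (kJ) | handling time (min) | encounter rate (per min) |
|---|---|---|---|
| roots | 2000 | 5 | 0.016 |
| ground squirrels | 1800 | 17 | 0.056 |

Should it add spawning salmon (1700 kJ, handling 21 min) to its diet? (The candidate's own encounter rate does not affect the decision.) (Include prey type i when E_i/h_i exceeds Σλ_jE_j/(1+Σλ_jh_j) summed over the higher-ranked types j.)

On roots and ground squirrels alone, R = ΣλE/(1+Σλh) = 132.8/2.032 = 65.35 kJ/min.
spawning salmon: E/h = 1700/21 = 80.95 kJ/min.
80.95 > 65.35, so adding spawning salmon raises the average — include it.

Yes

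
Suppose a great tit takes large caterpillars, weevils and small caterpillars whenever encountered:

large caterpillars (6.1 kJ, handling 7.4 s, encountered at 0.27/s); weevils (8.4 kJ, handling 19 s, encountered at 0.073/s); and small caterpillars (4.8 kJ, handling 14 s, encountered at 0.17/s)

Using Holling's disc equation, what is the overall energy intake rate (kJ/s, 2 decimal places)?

0.45 kJ/s

R = (0.27×6.1 + 0.073×8.4 + 0.17×4.8) / (1 + 0.27×7.4 + 0.073×19 + 0.17×14) = 3.076/6.765 = 0.4547 kJ/s.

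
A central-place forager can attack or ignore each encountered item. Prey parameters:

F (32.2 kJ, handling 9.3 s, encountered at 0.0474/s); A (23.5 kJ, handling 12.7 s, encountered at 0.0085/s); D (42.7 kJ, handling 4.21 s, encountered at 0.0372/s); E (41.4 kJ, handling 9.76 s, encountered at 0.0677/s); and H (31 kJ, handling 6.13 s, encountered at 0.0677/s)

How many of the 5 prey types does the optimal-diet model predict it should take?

4

E/h in descending order: D 10.1, H 5.06, E 4.24, F 3.46, A 1.85 kJ/s. The optimal diet is the largest prefix of this list for which every included type satisfies E_i/h_i > R on the types above it.
Rate on top 1: 1.373. H: 5.06 > 1.373 → include.
Rate on top 2: 2.346. E: 4.24 > 2.346 → include.
Rate on top 3: 2.907. F: 3.46 > 2.907 → include.
Rate on top 4: 2.999. A: 1.85 < 2.999 → exclude; stop.
Optimal diet: D, H, E, F — 4 of 5 types.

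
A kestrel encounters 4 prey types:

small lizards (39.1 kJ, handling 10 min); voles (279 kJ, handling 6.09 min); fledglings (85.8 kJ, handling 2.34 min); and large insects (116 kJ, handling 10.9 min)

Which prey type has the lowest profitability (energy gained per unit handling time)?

small lizards

Profitability E/h (kJ/min): small lizards = 39.1/10 = 3.91, voles = 279/6.09 = 45.8, fledglings = 85.8/2.34 = 36.7, large insects = 116/10.9 = 10.6.
Ranked: voles > fledglings > large insects > small lizards.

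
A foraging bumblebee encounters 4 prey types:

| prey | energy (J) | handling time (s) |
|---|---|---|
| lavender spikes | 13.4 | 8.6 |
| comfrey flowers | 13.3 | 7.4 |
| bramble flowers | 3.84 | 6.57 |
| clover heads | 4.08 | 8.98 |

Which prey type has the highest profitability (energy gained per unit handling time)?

comfrey flowers

In descending order of E/h:
comfrey flowers: 13.3/7.4 = 1.8 J/s
lavender spikes: 13.4/8.6 = 1.56 J/s
bramble flowers: 3.84/6.57 = 0.584 J/s
clover heads: 4.08/8.98 = 0.454 J/s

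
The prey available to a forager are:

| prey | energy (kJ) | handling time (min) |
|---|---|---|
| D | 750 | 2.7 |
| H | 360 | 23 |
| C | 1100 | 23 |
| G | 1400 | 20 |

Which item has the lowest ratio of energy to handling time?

H

Profitability E/h (kJ/min): D = 750/2.7 = 278, H = 360/23 = 15.7, C = 1100/23 = 47.8, G = 1400/20 = 70.
Ranked: D > G > C > H.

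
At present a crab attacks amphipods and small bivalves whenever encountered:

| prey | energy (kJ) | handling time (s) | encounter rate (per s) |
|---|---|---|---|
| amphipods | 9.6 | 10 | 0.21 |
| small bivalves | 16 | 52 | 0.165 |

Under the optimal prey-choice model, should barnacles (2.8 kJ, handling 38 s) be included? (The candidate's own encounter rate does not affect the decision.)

No

On amphipods and small bivalves alone, R = ΣλE/(1+Σλh) = 4.656/11.68 = 0.3986 kJ/s.
barnacles: E/h = 2.8/38 = 0.07368 kJ/s.
Since 0.07368 < R, time spent handling barnacles is better spent searching.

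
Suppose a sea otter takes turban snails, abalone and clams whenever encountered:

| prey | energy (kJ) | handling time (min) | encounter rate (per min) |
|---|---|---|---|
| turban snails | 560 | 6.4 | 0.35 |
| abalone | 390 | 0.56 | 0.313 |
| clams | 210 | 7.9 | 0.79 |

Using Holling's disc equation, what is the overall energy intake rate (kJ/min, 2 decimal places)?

R = Σλ_iE_i / (1 + Σλ_ih_i)
Numerator: 0.35×560 + 0.313×390 + 0.79×210 = 484
Denominator: 1 + 0.35×6.4 + 0.313×0.56 + 0.79×7.9 = 9.656
R = 484/9.656 = 50.12 kJ/min

50.12 kJ/min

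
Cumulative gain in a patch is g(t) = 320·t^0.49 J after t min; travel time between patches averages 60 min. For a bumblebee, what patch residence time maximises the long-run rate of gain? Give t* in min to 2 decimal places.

57.65 min

Maximise g(t)/(T+t): set derivative to zero → g'(t)(T+t) = g(t).
g'(t) = 0.49·320·t^-0.51. Setting 0.49·320·t^-0.51 = 320·t^0.49/(60+t) gives 0.49(60+t) = t, so 0.51·t = 0.49×60.
t* = 0.49×60/0.51 = 57.65 min.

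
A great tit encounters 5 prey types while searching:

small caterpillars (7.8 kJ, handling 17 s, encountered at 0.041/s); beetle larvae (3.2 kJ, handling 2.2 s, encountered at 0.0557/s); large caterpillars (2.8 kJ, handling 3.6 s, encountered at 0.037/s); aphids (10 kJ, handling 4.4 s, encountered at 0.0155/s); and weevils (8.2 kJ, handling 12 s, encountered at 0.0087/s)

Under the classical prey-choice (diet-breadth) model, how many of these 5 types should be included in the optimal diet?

5

E/h in descending order: aphids 2.27, beetle larvae 1.45, large caterpillars 0.778, weevils 0.683, small caterpillars 0.459 kJ/s. The optimal diet is the largest prefix of this list for which every included type satisfies E_i/h_i > R on the types above it.
Rate on top 1: 0.1451. beetle larvae: 1.45 > 0.1451 → include.
Rate on top 2: 0.2799. large caterpillars: 0.778 > 0.2799 → include.
Rate on top 3: 0.33. weevils: 0.683 > 0.33 → include.
Rate on top 4: 0.3558. small caterpillars: 0.459 > 0.3558 → include.
Optimal diet: aphids, beetle larvae, large caterpillars, weevils, small caterpillars — 5 of 5 types.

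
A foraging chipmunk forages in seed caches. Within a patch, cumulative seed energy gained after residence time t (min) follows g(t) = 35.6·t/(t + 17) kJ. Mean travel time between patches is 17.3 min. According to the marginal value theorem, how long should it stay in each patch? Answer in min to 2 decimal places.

17.15 min

Maximise g(t)/(T+t): set derivative to zero → g'(t)(T+t) = g(t).
g'(t) = 35.6·17/(t + 17)². Setting 35.6·17/(t+17)² = 35.6t/[(t+17)(17.3+t)] gives 17(17.3+t) = t(t+17), so t² = 17×17.3 = 294.1.
t* = √294.1 = 17.15 min.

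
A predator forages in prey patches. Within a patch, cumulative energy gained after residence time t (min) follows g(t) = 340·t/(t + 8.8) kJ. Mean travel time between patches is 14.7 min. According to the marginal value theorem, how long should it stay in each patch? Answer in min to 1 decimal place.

11.4 min

By the marginal value theorem, leave when the instantaneous gain rate g'(t) equals the habitat-wide average g(t)/(T + t).
g'(t) = 340·8.8/(t + 8.8)². Setting 340·8.8/(t+8.8)² = 340t/[(t+8.8)(14.7+t)] gives 8.8(14.7+t) = t(t+8.8), so t² = 8.8×14.7 = 129.4.
t* = √129.4 = 11.37 min.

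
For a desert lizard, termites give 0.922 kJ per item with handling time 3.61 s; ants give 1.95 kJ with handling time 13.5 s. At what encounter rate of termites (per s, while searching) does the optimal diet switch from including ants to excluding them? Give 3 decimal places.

At the threshold, the rate on termites alone equals the profitability of ants: λ·0.922/(1 + λ·3.61) = 1.95/13.5 = 0.1444.
Rearranging, λ(0.922 − 0.1444×3.61) = 0.1444, so λ = 0.1444/0.4006 = 0.3606 per s.

0.361 per s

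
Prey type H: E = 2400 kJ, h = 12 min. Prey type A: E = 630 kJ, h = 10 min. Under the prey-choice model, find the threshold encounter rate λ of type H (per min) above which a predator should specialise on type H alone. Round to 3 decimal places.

The zero-one rule: include type A iff E₂/h₂ > λE₁/(1+λh₁). Equality gives the switch point.
λE₁h₂ = E₂ + λE₂h₁ ⇒ λ = E₂/(E₁h₂ − E₂h₁) = 630/(2.4e+04 − 7560) = 0.03832 per min.

0.038 per min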